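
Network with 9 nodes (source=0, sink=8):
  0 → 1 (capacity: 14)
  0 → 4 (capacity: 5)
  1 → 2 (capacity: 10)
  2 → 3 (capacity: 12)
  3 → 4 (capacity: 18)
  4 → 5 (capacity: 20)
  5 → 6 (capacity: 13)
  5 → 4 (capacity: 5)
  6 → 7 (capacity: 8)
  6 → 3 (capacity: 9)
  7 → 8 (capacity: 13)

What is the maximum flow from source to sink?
Maximum flow = 8

Max flow: 8

Flow assignment:
  0 → 1: 8/14
  1 → 2: 8/10
  2 → 3: 8/12
  3 → 4: 8/18
  4 → 5: 8/20
  5 → 6: 8/13
  6 → 7: 8/8
  7 → 8: 8/13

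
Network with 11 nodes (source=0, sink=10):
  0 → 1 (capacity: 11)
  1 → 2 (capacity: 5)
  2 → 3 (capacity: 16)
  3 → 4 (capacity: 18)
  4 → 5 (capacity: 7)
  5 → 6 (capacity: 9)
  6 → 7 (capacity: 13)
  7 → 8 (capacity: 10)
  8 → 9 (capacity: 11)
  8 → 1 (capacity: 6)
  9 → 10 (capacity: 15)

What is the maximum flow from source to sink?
Maximum flow = 5

Max flow: 5

Flow assignment:
  0 → 1: 5/11
  1 → 2: 5/5
  2 → 3: 5/16
  3 → 4: 5/18
  4 → 5: 5/7
  5 → 6: 5/9
  6 → 7: 5/13
  7 → 8: 5/10
  8 → 9: 5/11
  9 → 10: 5/15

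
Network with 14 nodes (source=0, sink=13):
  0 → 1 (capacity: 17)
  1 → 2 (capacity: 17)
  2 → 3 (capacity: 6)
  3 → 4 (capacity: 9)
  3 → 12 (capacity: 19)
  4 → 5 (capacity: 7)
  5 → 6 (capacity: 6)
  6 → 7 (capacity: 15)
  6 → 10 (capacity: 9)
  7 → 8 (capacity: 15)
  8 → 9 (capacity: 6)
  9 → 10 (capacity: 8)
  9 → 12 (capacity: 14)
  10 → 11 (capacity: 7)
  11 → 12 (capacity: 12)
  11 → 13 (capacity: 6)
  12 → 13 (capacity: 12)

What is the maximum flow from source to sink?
Maximum flow = 6

Max flow: 6

Flow assignment:
  0 → 1: 6/17
  1 → 2: 6/17
  2 → 3: 6/6
  3 → 12: 6/19
  12 → 13: 6/12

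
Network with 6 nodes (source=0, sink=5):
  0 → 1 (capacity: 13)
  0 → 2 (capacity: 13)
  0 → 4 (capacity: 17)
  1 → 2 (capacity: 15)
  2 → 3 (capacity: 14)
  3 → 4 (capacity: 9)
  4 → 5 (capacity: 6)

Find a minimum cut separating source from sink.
Min cut value = 6, edges: (4,5)

Min cut value: 6
Partition: S = [0, 1, 2, 3, 4], T = [5]
Cut edges: (4,5)

By max-flow min-cut theorem, max flow = min cut = 6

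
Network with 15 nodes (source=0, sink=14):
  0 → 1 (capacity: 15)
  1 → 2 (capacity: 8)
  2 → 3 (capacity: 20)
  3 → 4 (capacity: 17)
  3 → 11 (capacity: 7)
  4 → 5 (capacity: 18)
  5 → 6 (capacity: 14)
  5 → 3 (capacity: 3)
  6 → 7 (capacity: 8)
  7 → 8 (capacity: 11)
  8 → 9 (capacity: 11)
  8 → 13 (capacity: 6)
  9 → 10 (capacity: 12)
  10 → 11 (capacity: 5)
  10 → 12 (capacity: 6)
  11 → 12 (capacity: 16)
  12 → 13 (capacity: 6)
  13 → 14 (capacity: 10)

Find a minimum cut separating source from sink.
Min cut value = 8, edges: (1,2)

Min cut value: 8
Partition: S = [0, 1], T = [2, 3, 4, 5, 6, 7, 8, 9, 10, 11, 12, 13, 14]
Cut edges: (1,2)

By max-flow min-cut theorem, max flow = min cut = 8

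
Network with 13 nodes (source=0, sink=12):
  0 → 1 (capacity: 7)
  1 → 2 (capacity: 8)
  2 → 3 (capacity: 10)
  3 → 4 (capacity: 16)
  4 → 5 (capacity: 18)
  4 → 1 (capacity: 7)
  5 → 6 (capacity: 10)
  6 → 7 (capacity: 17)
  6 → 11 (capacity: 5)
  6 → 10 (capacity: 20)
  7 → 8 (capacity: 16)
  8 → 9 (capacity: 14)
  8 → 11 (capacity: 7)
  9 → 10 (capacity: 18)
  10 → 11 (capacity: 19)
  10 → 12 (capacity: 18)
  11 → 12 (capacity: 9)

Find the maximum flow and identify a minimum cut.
Max flow = 7, Min cut edges: (0,1)

Maximum flow: 7
Minimum cut: (0,1)
Partition: S = [0], T = [1, 2, 3, 4, 5, 6, 7, 8, 9, 10, 11, 12]

Max-flow min-cut theorem verified: both equal 7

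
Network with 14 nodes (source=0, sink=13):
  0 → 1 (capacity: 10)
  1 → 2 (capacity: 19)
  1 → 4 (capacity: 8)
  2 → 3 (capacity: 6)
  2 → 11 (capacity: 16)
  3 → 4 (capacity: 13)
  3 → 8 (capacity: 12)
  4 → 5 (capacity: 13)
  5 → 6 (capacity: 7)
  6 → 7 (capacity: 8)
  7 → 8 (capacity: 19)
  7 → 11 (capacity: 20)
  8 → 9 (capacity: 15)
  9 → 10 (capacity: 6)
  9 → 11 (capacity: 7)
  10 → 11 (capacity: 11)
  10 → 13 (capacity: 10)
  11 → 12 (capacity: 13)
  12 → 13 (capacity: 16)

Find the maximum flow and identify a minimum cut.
Max flow = 10, Min cut edges: (0,1)

Maximum flow: 10
Minimum cut: (0,1)
Partition: S = [0], T = [1, 2, 3, 4, 5, 6, 7, 8, 9, 10, 11, 12, 13]

Max-flow min-cut theorem verified: both equal 10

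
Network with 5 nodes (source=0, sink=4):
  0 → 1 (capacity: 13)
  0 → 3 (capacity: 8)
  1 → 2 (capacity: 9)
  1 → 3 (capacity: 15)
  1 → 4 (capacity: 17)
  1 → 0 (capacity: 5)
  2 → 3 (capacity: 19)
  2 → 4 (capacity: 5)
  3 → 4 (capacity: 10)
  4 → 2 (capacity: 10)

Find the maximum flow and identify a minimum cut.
Max flow = 21, Min cut edges: (0,1), (0,3)

Maximum flow: 21
Minimum cut: (0,1), (0,3)
Partition: S = [0], T = [1, 2, 3, 4]

Max-flow min-cut theorem verified: both equal 21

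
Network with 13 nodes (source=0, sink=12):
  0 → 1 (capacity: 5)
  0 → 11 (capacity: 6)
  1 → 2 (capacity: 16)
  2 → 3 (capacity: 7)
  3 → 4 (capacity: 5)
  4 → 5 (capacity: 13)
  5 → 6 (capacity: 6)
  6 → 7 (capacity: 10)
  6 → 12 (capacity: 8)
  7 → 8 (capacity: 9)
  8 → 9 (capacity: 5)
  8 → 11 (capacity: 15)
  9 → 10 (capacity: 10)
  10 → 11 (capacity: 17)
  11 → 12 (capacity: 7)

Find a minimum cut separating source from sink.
Min cut value = 11, edges: (0,11), (3,4)

Min cut value: 11
Partition: S = [0, 1, 2, 3], T = [4, 5, 6, 7, 8, 9, 10, 11, 12]
Cut edges: (0,11), (3,4)

By max-flow min-cut theorem, max flow = min cut = 11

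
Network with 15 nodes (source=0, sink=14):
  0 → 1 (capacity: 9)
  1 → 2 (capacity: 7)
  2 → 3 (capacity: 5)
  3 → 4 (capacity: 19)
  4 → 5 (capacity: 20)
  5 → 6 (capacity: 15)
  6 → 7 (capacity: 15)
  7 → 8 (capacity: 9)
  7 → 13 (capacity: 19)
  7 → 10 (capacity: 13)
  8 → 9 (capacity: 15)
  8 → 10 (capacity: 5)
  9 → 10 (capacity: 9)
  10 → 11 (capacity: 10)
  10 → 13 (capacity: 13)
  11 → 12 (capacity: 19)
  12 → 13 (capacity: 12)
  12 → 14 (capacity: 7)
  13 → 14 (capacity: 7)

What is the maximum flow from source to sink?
Maximum flow = 5

Max flow: 5

Flow assignment:
  0 → 1: 5/9
  1 → 2: 5/7
  2 → 3: 5/5
  3 → 4: 5/19
  4 → 5: 5/20
  5 → 6: 5/15
  6 → 7: 5/15
  7 → 13: 5/19
  13 → 14: 5/7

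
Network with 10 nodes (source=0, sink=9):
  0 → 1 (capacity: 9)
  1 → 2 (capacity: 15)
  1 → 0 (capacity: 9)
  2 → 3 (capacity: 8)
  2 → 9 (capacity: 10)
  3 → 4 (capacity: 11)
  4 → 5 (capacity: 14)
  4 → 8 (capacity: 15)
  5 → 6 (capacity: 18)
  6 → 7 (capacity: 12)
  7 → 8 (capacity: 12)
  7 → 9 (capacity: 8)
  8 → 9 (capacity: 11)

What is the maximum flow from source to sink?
Maximum flow = 9

Max flow: 9

Flow assignment:
  0 → 1: 9/9
  1 → 2: 9/15
  2 → 9: 9/10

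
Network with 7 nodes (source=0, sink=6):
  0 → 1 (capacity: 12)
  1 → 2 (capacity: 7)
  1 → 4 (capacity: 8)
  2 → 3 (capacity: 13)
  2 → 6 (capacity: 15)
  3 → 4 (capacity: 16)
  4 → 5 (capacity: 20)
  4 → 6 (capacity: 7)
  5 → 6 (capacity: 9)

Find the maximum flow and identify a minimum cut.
Max flow = 12, Min cut edges: (0,1)

Maximum flow: 12
Minimum cut: (0,1)
Partition: S = [0], T = [1, 2, 3, 4, 5, 6]

Max-flow min-cut theorem verified: both equal 12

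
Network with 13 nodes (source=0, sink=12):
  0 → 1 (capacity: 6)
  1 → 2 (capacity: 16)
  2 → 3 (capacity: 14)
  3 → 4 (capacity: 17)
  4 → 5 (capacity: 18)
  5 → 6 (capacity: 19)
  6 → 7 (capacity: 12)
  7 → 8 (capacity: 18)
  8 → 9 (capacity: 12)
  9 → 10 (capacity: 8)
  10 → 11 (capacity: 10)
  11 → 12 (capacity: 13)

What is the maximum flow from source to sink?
Maximum flow = 6

Max flow: 6

Flow assignment:
  0 → 1: 6/6
  1 → 2: 6/16
  2 → 3: 6/14
  3 → 4: 6/17
  4 → 5: 6/18
  5 → 6: 6/19
  6 → 7: 6/12
  7 → 8: 6/18
  8 → 9: 6/12
  9 → 10: 6/8
  10 → 11: 6/10
  11 → 12: 6/13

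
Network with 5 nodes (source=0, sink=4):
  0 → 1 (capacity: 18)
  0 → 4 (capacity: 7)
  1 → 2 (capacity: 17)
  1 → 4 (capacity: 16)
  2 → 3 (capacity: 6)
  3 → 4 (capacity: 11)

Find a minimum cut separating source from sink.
Min cut value = 25, edges: (0,1), (0,4)

Min cut value: 25
Partition: S = [0], T = [1, 2, 3, 4]
Cut edges: (0,1), (0,4)

By max-flow min-cut theorem, max flow = min cut = 25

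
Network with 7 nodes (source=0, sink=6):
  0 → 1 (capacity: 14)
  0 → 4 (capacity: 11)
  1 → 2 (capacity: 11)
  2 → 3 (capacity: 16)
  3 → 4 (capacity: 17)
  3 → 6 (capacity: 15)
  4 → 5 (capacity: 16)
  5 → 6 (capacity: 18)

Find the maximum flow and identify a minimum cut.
Max flow = 22, Min cut edges: (0,4), (1,2)

Maximum flow: 22
Minimum cut: (0,4), (1,2)
Partition: S = [0, 1], T = [2, 3, 4, 5, 6]

Max-flow min-cut theorem verified: both equal 22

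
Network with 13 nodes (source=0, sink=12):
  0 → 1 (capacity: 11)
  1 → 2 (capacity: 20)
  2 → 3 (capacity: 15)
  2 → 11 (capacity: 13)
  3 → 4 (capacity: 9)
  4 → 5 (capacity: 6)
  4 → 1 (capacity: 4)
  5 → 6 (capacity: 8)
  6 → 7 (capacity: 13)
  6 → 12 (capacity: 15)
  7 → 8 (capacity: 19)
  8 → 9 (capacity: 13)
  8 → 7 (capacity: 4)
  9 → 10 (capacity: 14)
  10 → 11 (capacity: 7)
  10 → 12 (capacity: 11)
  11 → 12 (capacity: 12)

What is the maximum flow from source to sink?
Maximum flow = 11

Max flow: 11

Flow assignment:
  0 → 1: 11/11
  1 → 2: 11/20
  2 → 11: 11/13
  11 → 12: 11/12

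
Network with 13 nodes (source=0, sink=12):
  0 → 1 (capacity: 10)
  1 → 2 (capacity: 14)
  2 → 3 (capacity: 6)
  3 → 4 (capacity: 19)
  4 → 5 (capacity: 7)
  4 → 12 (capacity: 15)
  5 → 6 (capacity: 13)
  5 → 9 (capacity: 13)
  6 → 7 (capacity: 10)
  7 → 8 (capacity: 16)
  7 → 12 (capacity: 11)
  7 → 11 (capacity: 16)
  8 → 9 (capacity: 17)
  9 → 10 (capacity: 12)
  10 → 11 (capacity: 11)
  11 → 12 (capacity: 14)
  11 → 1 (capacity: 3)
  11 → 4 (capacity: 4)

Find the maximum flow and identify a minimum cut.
Max flow = 6, Min cut edges: (2,3)

Maximum flow: 6
Minimum cut: (2,3)
Partition: S = [0, 1, 2], T = [3, 4, 5, 6, 7, 8, 9, 10, 11, 12]

Max-flow min-cut theorem verified: both equal 6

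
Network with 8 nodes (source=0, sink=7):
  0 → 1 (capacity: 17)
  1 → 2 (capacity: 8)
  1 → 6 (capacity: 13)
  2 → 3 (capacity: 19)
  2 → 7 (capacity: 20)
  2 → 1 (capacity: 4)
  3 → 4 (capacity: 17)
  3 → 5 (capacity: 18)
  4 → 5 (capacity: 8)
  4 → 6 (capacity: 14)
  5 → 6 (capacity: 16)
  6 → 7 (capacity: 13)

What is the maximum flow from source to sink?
Maximum flow = 17

Max flow: 17

Flow assignment:
  0 → 1: 17/17
  1 → 2: 8/8
  1 → 6: 9/13
  2 → 7: 8/20
  6 → 7: 9/13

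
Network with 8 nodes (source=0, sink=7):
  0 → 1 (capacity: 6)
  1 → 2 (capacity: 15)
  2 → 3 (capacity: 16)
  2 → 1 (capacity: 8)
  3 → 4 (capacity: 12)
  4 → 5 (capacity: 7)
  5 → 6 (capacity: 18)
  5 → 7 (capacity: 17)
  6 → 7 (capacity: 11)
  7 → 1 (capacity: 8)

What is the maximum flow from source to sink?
Maximum flow = 6

Max flow: 6

Flow assignment:
  0 → 1: 6/6
  1 → 2: 6/15
  2 → 3: 6/16
  3 → 4: 6/12
  4 → 5: 6/7
  5 → 7: 6/17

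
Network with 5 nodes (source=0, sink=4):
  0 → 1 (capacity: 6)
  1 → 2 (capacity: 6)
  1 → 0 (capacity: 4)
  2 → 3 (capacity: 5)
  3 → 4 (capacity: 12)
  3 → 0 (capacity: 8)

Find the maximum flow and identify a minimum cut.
Max flow = 5, Min cut edges: (2,3)

Maximum flow: 5
Minimum cut: (2,3)
Partition: S = [0, 1, 2], T = [3, 4]

Max-flow min-cut theorem verified: both equal 5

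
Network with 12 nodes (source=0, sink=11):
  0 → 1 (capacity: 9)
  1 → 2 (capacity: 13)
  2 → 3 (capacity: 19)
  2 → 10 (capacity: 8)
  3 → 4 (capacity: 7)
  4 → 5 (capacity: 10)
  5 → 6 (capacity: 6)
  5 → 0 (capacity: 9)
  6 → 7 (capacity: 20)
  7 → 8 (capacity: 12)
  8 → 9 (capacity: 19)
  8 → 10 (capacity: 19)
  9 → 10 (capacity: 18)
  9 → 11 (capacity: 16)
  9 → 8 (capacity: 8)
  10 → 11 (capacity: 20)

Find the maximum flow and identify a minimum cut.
Max flow = 9, Min cut edges: (0,1)

Maximum flow: 9
Minimum cut: (0,1)
Partition: S = [0], T = [1, 2, 3, 4, 5, 6, 7, 8, 9, 10, 11]

Max-flow min-cut theorem verified: both equal 9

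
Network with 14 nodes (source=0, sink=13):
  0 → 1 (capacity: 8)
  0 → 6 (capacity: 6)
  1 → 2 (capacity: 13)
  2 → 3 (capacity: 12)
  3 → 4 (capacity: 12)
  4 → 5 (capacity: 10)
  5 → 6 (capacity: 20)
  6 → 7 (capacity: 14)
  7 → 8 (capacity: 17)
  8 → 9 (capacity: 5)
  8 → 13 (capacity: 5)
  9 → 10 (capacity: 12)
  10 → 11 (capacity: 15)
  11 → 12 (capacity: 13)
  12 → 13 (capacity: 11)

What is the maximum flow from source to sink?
Maximum flow = 10

Max flow: 10

Flow assignment:
  0 → 1: 8/8
  0 → 6: 2/6
  1 → 2: 8/13
  2 → 3: 8/12
  3 → 4: 8/12
  4 → 5: 8/10
  5 → 6: 8/20
  6 → 7: 10/14
  7 → 8: 10/17
  8 → 9: 5/5
  8 → 13: 5/5
  9 → 10: 5/12
  10 → 11: 5/15
  11 → 12: 5/13
  12 → 13: 5/11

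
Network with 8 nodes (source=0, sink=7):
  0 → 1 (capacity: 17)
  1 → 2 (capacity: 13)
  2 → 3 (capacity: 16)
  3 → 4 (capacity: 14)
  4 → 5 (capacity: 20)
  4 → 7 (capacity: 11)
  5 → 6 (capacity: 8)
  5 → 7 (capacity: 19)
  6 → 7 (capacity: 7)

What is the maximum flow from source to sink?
Maximum flow = 13

Max flow: 13

Flow assignment:
  0 → 1: 13/17
  1 → 2: 13/13
  2 → 3: 13/16
  3 → 4: 13/14
  4 → 5: 2/20
  4 → 7: 11/11
  5 → 7: 2/19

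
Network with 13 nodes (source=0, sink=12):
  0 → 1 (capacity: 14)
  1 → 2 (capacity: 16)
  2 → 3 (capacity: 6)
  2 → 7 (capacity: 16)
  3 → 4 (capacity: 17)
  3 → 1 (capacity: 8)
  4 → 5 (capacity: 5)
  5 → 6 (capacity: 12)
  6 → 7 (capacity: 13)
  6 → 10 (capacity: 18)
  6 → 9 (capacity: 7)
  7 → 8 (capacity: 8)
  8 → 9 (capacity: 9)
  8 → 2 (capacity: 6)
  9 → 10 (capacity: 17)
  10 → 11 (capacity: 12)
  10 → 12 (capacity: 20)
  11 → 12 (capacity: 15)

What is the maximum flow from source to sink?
Maximum flow = 13

Max flow: 13

Flow assignment:
  0 → 1: 13/14
  1 → 2: 14/16
  2 → 3: 6/6
  2 → 7: 8/16
  3 → 4: 5/17
  3 → 1: 1/8
  4 → 5: 5/5
  5 → 6: 5/12
  6 → 10: 5/18
  7 → 8: 8/8
  8 → 9: 8/9
  9 → 10: 8/17
  10 → 12: 13/20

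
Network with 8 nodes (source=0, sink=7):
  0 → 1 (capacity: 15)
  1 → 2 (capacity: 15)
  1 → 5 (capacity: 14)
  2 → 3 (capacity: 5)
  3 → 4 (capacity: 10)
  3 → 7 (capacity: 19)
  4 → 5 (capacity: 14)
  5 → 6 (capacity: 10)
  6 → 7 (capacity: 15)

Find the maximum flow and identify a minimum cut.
Max flow = 15, Min cut edges: (2,3), (5,6)

Maximum flow: 15
Minimum cut: (2,3), (5,6)
Partition: S = [0, 1, 2, 4, 5], T = [3, 6, 7]

Max-flow min-cut theorem verified: both equal 15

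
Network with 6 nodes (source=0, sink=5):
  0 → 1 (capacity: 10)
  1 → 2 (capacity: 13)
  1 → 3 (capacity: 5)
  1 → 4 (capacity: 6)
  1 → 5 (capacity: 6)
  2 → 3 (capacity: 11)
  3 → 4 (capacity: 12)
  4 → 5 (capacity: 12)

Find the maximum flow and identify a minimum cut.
Max flow = 10, Min cut edges: (0,1)

Maximum flow: 10
Minimum cut: (0,1)
Partition: S = [0], T = [1, 2, 3, 4, 5]

Max-flow min-cut theorem verified: both equal 10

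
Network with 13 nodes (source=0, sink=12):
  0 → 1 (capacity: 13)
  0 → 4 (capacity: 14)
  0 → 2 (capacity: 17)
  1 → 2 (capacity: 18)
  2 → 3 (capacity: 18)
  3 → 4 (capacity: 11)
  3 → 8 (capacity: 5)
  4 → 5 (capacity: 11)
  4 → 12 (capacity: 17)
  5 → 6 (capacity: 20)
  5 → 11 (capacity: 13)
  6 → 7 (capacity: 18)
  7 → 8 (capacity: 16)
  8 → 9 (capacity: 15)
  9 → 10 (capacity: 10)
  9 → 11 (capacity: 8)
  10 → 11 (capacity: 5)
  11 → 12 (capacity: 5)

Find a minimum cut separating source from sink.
Min cut value = 22, edges: (4,12), (11,12)

Min cut value: 22
Partition: S = [0, 1, 2, 3, 4, 5, 6, 7, 8, 9, 10, 11], T = [12]
Cut edges: (4,12), (11,12)

By max-flow min-cut theorem, max flow = min cut = 22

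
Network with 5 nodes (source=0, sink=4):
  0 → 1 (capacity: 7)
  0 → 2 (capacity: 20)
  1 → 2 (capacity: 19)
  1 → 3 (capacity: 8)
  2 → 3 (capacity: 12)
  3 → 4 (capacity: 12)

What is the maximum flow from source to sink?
Maximum flow = 12

Max flow: 12

Flow assignment:
  0 → 2: 12/20
  2 → 3: 12/12
  3 → 4: 12/12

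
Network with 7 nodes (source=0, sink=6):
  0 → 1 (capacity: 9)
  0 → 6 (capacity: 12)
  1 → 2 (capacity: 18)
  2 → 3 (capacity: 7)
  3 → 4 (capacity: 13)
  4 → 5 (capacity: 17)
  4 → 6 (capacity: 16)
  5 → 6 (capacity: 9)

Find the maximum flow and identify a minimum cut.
Max flow = 19, Min cut edges: (0,6), (2,3)

Maximum flow: 19
Minimum cut: (0,6), (2,3)
Partition: S = [0, 1, 2], T = [3, 4, 5, 6]

Max-flow min-cut theorem verified: both equal 19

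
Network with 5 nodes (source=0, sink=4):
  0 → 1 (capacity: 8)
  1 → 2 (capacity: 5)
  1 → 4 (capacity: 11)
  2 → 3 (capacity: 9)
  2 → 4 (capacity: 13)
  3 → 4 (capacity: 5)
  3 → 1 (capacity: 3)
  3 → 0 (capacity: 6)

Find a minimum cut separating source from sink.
Min cut value = 8, edges: (0,1)

Min cut value: 8
Partition: S = [0], T = [1, 2, 3, 4]
Cut edges: (0,1)

By max-flow min-cut theorem, max flow = min cut = 8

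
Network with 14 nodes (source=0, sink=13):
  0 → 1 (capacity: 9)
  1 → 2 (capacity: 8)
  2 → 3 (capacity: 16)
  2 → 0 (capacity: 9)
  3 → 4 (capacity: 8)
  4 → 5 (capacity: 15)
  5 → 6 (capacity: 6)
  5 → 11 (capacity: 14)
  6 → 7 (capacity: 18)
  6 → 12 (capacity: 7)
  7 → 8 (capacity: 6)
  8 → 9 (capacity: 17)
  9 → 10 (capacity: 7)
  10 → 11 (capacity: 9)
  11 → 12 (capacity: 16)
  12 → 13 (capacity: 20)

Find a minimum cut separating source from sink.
Min cut value = 8, edges: (3,4)

Min cut value: 8
Partition: S = [0, 1, 2, 3], T = [4, 5, 6, 7, 8, 9, 10, 11, 12, 13]
Cut edges: (3,4)

By max-flow min-cut theorem, max flow = min cut = 8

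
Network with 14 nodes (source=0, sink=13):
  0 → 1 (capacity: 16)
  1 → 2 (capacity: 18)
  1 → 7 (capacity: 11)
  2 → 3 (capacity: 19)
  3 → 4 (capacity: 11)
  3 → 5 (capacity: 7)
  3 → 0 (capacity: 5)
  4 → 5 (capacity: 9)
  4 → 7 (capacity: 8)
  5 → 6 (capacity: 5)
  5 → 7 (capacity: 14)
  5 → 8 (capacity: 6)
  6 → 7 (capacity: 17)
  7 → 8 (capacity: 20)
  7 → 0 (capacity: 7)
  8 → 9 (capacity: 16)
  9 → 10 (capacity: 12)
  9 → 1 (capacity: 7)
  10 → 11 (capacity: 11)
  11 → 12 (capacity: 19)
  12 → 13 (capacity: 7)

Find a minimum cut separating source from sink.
Min cut value = 7, edges: (12,13)

Min cut value: 7
Partition: S = [0, 1, 2, 3, 4, 5, 6, 7, 8, 9, 10, 11, 12], T = [13]
Cut edges: (12,13)

By max-flow min-cut theorem, max flow = min cut = 7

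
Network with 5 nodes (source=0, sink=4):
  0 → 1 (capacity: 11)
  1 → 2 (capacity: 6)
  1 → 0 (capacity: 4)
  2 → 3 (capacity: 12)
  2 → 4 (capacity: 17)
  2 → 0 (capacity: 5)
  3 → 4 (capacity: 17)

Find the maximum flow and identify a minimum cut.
Max flow = 6, Min cut edges: (1,2)

Maximum flow: 6
Minimum cut: (1,2)
Partition: S = [0, 1], T = [2, 3, 4]

Max-flow min-cut theorem verified: both equal 6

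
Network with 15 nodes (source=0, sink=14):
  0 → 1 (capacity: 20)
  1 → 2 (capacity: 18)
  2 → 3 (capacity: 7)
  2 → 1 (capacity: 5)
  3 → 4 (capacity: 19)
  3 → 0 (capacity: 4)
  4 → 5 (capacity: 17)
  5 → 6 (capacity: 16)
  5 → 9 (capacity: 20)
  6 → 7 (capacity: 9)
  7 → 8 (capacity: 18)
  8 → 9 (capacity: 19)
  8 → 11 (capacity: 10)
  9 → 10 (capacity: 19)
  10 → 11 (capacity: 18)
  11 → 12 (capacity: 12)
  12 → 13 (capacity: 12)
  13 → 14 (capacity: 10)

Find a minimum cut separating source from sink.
Min cut value = 7, edges: (2,3)

Min cut value: 7
Partition: S = [0, 1, 2], T = [3, 4, 5, 6, 7, 8, 9, 10, 11, 12, 13, 14]
Cut edges: (2,3)

By max-flow min-cut theorem, max flow = min cut = 7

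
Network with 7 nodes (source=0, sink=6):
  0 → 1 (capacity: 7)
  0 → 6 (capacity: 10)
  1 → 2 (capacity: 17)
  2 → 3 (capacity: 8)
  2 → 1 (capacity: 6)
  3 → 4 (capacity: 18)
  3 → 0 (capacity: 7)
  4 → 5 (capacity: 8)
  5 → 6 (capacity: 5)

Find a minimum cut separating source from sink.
Min cut value = 15, edges: (0,6), (5,6)

Min cut value: 15
Partition: S = [0, 1, 2, 3, 4, 5], T = [6]
Cut edges: (0,6), (5,6)

By max-flow min-cut theorem, max flow = min cut = 15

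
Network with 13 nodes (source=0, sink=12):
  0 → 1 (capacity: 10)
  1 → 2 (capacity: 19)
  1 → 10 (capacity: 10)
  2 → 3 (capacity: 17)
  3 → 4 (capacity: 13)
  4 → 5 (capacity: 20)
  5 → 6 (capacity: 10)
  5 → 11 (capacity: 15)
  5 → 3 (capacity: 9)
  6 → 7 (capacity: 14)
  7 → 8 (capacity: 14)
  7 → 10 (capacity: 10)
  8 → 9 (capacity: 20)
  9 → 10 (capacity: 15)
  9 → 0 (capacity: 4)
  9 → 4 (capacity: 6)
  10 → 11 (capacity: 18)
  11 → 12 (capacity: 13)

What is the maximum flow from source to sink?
Maximum flow = 10

Max flow: 10

Flow assignment:
  0 → 1: 10/10
  1 → 10: 10/10
  10 → 11: 10/18
  11 → 12: 10/13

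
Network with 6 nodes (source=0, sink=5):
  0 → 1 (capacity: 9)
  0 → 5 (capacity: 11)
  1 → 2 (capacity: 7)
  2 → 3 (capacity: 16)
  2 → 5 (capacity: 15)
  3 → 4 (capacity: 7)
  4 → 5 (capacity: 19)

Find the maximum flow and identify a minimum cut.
Max flow = 18, Min cut edges: (0,5), (1,2)

Maximum flow: 18
Minimum cut: (0,5), (1,2)
Partition: S = [0, 1], T = [2, 3, 4, 5]

Max-flow min-cut theorem verified: both equal 18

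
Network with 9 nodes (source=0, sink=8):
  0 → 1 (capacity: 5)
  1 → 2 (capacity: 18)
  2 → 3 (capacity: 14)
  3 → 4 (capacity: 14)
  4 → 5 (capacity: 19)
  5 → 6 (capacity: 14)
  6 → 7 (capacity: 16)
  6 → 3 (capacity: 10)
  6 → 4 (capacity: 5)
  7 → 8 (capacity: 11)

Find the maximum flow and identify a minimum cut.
Max flow = 5, Min cut edges: (0,1)

Maximum flow: 5
Minimum cut: (0,1)
Partition: S = [0], T = [1, 2, 3, 4, 5, 6, 7, 8]

Max-flow min-cut theorem verified: both equal 5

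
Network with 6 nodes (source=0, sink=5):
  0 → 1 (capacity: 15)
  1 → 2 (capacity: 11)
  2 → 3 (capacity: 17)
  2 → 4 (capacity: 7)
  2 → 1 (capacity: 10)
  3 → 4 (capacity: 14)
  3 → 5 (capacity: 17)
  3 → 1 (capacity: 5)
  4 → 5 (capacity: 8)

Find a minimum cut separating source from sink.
Min cut value = 11, edges: (1,2)

Min cut value: 11
Partition: S = [0, 1], T = [2, 3, 4, 5]
Cut edges: (1,2)

By max-flow min-cut theorem, max flow = min cut = 11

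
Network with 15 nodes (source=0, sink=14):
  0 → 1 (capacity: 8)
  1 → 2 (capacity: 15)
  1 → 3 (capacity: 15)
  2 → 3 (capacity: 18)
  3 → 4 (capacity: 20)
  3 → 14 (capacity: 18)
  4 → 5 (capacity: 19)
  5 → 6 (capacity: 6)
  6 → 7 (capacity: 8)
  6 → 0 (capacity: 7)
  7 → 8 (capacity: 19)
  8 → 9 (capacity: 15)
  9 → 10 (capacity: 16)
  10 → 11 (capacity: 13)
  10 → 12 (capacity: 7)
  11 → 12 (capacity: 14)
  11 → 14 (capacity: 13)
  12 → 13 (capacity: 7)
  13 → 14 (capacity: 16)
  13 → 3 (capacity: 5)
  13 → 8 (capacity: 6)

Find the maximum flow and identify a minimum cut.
Max flow = 8, Min cut edges: (0,1)

Maximum flow: 8
Minimum cut: (0,1)
Partition: S = [0], T = [1, 2, 3, 4, 5, 6, 7, 8, 9, 10, 11, 12, 13, 14]

Max-flow min-cut theorem verified: both equal 8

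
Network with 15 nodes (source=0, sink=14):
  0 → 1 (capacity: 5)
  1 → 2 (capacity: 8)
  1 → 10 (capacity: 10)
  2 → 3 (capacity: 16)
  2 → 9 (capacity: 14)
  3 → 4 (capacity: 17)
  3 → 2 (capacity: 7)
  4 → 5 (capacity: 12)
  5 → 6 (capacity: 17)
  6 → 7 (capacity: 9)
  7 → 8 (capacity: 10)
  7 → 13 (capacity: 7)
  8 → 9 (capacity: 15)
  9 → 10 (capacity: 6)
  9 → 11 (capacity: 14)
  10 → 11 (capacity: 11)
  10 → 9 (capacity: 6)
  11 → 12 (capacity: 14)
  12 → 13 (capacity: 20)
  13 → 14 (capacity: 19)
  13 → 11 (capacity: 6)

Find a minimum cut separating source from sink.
Min cut value = 5, edges: (0,1)

Min cut value: 5
Partition: S = [0], T = [1, 2, 3, 4, 5, 6, 7, 8, 9, 10, 11, 12, 13, 14]
Cut edges: (0,1)

By max-flow min-cut theorem, max flow = min cut = 5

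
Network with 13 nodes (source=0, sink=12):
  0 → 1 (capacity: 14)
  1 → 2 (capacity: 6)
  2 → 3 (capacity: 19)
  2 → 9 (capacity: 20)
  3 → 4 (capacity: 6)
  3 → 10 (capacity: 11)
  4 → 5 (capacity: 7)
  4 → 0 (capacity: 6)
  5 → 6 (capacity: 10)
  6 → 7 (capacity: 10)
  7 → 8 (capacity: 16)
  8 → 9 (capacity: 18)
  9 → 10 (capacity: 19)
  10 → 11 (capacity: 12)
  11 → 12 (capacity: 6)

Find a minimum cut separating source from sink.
Min cut value = 6, edges: (11,12)

Min cut value: 6
Partition: S = [0, 1, 2, 3, 4, 5, 6, 7, 8, 9, 10, 11], T = [12]
Cut edges: (11,12)

By max-flow min-cut theorem, max flow = min cut = 6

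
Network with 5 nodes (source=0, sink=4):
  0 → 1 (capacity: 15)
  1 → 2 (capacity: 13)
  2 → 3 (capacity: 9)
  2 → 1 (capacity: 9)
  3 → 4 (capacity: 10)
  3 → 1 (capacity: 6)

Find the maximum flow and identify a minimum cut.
Max flow = 9, Min cut edges: (2,3)

Maximum flow: 9
Minimum cut: (2,3)
Partition: S = [0, 1, 2], T = [3, 4]

Max-flow min-cut theorem verified: both equal 9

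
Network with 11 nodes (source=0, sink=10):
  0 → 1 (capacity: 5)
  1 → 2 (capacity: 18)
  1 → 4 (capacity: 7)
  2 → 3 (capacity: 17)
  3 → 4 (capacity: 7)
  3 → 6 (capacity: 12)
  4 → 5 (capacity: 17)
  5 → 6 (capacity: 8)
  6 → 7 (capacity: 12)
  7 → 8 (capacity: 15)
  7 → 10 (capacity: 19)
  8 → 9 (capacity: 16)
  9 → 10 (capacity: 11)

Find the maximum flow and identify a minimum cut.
Max flow = 5, Min cut edges: (0,1)

Maximum flow: 5
Minimum cut: (0,1)
Partition: S = [0], T = [1, 2, 3, 4, 5, 6, 7, 8, 9, 10]

Max-flow min-cut theorem verified: both equal 5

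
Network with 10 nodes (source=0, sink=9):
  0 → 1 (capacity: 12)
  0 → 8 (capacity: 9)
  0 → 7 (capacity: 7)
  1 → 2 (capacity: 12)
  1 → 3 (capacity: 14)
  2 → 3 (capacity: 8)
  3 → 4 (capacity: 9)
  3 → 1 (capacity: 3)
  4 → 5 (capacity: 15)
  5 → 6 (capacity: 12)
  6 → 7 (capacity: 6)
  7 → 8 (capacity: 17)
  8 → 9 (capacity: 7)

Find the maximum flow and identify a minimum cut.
Max flow = 7, Min cut edges: (8,9)

Maximum flow: 7
Minimum cut: (8,9)
Partition: S = [0, 1, 2, 3, 4, 5, 6, 7, 8], T = [9]

Max-flow min-cut theorem verified: both equal 7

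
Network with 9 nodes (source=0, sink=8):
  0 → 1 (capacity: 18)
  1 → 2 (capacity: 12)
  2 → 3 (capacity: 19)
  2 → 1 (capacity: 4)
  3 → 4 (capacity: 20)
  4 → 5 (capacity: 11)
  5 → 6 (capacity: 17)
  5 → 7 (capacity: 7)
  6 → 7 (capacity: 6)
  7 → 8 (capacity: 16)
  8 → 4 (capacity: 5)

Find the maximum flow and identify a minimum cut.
Max flow = 11, Min cut edges: (4,5)

Maximum flow: 11
Minimum cut: (4,5)
Partition: S = [0, 1, 2, 3, 4], T = [5, 6, 7, 8]

Max-flow min-cut theorem verified: both equal 11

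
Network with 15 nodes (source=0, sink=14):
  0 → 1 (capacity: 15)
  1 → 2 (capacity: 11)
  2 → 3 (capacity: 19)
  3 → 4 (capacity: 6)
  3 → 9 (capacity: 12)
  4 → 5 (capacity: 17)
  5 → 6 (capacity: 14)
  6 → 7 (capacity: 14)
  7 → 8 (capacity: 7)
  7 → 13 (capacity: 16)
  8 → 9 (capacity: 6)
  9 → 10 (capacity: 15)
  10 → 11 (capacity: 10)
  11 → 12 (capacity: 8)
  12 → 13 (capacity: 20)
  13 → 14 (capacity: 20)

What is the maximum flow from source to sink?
Maximum flow = 11

Max flow: 11

Flow assignment:
  0 → 1: 11/15
  1 → 2: 11/11
  2 → 3: 11/19
  3 → 4: 6/6
  3 → 9: 5/12
  4 → 5: 6/17
  5 → 6: 6/14
  6 → 7: 6/14
  7 → 13: 6/16
  9 → 10: 5/15
  10 → 11: 5/10
  11 → 12: 5/8
  12 → 13: 5/20
  13 → 14: 11/20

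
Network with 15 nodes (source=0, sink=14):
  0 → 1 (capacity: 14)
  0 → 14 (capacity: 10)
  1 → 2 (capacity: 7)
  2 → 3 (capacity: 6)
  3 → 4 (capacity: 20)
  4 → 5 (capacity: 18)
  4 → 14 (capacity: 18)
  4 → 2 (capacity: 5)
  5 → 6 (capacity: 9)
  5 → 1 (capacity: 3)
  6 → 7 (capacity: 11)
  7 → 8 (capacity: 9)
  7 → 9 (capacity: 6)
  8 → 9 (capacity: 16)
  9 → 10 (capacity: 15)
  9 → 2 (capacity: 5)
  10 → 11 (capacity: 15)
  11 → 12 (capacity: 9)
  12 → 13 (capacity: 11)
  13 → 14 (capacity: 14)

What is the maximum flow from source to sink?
Maximum flow = 16

Max flow: 16

Flow assignment:
  0 → 1: 6/14
  0 → 14: 10/10
  1 → 2: 6/7
  2 → 3: 6/6
  3 → 4: 6/20
  4 → 14: 6/18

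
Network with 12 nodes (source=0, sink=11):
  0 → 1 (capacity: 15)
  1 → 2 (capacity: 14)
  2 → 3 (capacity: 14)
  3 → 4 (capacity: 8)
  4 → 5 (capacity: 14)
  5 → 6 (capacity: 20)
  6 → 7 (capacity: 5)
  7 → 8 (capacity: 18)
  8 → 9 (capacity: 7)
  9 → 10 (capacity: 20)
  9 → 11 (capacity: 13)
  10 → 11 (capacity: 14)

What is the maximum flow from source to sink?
Maximum flow = 5

Max flow: 5

Flow assignment:
  0 → 1: 5/15
  1 → 2: 5/14
  2 → 3: 5/14
  3 → 4: 5/8
  4 → 5: 5/14
  5 → 6: 5/20
  6 → 7: 5/5
  7 → 8: 5/18
  8 → 9: 5/7
  9 → 11: 5/13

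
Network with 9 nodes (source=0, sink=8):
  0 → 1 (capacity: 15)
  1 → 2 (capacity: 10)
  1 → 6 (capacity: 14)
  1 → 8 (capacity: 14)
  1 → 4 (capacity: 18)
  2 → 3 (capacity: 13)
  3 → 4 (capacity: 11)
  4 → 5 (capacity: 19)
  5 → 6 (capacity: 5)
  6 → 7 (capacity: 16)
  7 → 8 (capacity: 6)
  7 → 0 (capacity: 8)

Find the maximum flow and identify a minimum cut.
Max flow = 15, Min cut edges: (0,1)

Maximum flow: 15
Minimum cut: (0,1)
Partition: S = [0], T = [1, 2, 3, 4, 5, 6, 7, 8]

Max-flow min-cut theorem verified: both equal 15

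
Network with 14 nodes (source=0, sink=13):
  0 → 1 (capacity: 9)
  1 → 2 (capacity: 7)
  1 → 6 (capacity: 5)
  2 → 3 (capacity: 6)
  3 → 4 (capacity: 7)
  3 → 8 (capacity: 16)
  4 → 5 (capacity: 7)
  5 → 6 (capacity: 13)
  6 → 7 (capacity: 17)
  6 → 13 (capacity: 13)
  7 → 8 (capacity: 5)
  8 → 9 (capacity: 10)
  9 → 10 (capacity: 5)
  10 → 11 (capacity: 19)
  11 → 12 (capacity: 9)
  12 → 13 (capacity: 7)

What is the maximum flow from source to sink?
Maximum flow = 9

Max flow: 9

Flow assignment:
  0 → 1: 9/9
  1 → 2: 4/7
  1 → 6: 5/5
  2 → 3: 4/6
  3 → 4: 4/7
  4 → 5: 4/7
  5 → 6: 4/13
  6 → 13: 9/13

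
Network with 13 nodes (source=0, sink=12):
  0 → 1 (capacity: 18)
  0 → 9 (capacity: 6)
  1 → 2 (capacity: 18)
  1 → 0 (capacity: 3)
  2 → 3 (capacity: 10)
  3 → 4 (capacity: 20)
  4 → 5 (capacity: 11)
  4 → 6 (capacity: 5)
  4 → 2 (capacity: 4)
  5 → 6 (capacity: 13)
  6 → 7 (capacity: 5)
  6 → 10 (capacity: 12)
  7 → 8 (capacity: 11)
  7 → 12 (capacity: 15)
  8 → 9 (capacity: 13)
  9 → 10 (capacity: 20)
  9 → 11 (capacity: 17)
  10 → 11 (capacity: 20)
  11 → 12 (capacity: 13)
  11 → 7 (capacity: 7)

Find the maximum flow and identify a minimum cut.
Max flow = 16, Min cut edges: (0,9), (2,3)

Maximum flow: 16
Minimum cut: (0,9), (2,3)
Partition: S = [0, 1, 2], T = [3, 4, 5, 6, 7, 8, 9, 10, 11, 12]

Max-flow min-cut theorem verified: both equal 16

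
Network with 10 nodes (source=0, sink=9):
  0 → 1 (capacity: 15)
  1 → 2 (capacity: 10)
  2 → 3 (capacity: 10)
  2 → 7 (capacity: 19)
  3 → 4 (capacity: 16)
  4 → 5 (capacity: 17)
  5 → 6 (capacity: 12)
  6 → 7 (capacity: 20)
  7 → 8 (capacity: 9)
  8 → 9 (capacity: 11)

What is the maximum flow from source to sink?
Maximum flow = 9

Max flow: 9

Flow assignment:
  0 → 1: 9/15
  1 → 2: 9/10
  2 → 7: 9/19
  7 → 8: 9/9
  8 → 9: 9/11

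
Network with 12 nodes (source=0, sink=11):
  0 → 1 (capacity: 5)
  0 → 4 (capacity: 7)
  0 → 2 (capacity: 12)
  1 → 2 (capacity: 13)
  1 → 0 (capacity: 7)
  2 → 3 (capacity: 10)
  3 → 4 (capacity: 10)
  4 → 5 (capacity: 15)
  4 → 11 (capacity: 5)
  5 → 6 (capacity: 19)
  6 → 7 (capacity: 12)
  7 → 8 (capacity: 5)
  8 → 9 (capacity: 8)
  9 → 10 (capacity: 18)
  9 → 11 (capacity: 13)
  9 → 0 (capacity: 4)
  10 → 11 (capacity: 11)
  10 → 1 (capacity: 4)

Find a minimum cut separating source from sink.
Min cut value = 10, edges: (4,11), (7,8)

Min cut value: 10
Partition: S = [0, 1, 2, 3, 4, 5, 6, 7], T = [8, 9, 10, 11]
Cut edges: (4,11), (7,8)

By max-flow min-cut theorem, max flow = min cut = 10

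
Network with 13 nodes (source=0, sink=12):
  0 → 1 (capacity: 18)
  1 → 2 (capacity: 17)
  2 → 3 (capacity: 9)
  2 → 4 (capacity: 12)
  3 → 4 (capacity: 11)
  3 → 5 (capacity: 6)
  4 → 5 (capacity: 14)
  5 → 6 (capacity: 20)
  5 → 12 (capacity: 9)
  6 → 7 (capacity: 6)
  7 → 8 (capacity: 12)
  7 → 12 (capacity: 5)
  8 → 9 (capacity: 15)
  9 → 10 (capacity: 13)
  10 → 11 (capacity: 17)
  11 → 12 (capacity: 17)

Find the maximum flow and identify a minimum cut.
Max flow = 15, Min cut edges: (5,12), (6,7)

Maximum flow: 15
Minimum cut: (5,12), (6,7)
Partition: S = [0, 1, 2, 3, 4, 5, 6], T = [7, 8, 9, 10, 11, 12]

Max-flow min-cut theorem verified: both equal 15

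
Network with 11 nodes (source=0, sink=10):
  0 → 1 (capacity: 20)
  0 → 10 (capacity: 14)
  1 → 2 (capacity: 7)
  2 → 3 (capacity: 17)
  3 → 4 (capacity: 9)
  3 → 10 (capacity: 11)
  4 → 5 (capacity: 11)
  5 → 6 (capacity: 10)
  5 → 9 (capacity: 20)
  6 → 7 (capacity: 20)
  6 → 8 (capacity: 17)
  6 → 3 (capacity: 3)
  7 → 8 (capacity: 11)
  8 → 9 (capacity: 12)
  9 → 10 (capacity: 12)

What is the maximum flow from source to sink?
Maximum flow = 21

Max flow: 21

Flow assignment:
  0 → 1: 7/20
  0 → 10: 14/14
  1 → 2: 7/7
  2 → 3: 7/17
  3 → 10: 7/11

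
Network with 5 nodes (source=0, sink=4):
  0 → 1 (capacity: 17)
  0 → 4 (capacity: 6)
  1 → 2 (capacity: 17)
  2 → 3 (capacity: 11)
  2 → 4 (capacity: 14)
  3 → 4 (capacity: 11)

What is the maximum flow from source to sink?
Maximum flow = 23

Max flow: 23

Flow assignment:
  0 → 1: 17/17
  0 → 4: 6/6
  1 → 2: 17/17
  2 → 3: 3/11
  2 → 4: 14/14
  3 → 4: 3/11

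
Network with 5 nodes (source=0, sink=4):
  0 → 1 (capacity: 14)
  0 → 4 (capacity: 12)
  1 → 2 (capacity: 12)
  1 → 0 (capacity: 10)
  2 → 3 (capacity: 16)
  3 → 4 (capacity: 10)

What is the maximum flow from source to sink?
Maximum flow = 22

Max flow: 22

Flow assignment:
  0 → 1: 10/14
  0 → 4: 12/12
  1 → 2: 10/12
  2 → 3: 10/16
  3 → 4: 10/10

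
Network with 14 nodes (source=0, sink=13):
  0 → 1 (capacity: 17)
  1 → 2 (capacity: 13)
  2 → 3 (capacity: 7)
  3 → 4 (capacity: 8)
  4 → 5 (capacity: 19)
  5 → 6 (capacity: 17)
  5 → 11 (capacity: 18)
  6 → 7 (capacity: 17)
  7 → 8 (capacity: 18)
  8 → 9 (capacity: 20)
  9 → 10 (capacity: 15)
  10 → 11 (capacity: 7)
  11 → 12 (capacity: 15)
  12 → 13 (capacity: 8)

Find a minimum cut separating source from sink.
Min cut value = 7, edges: (2,3)

Min cut value: 7
Partition: S = [0, 1, 2], T = [3, 4, 5, 6, 7, 8, 9, 10, 11, 12, 13]
Cut edges: (2,3)

By max-flow min-cut theorem, max flow = min cut = 7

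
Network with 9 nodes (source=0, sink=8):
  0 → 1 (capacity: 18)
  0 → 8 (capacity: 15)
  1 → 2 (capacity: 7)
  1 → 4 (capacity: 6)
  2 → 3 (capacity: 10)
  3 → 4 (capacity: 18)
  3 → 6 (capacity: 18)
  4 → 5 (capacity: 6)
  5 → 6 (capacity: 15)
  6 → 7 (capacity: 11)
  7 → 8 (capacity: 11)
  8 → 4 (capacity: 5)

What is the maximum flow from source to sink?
Maximum flow = 26

Max flow: 26

Flow assignment:
  0 → 1: 11/18
  0 → 8: 15/15
  1 → 2: 5/7
  1 → 4: 6/6
  2 → 3: 5/10
  3 → 6: 5/18
  4 → 5: 6/6
  5 → 6: 6/15
  6 → 7: 11/11
  7 → 8: 11/11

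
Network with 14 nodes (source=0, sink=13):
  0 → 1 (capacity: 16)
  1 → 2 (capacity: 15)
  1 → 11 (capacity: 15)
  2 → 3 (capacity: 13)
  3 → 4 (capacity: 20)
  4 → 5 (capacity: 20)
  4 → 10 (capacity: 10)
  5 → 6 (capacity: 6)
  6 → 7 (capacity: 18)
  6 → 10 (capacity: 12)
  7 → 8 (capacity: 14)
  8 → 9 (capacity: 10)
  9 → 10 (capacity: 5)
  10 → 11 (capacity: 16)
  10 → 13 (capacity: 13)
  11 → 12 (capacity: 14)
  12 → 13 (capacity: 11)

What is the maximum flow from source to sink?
Maximum flow = 16

Max flow: 16

Flow assignment:
  0 → 1: 16/16
  1 → 2: 5/15
  1 → 11: 11/15
  2 → 3: 5/13
  3 → 4: 5/20
  4 → 10: 5/10
  10 → 13: 5/13
  11 → 12: 11/14
  12 → 13: 11/11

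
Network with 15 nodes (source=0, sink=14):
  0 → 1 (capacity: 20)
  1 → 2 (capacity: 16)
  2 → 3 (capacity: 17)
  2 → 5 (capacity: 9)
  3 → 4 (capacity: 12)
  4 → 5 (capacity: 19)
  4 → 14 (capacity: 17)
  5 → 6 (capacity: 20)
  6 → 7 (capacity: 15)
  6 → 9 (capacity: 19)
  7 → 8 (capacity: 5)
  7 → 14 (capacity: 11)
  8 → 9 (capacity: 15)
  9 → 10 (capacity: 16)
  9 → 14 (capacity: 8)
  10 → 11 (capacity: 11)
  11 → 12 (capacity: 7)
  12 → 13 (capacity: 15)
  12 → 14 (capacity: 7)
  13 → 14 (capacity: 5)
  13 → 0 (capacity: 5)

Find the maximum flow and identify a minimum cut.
Max flow = 16, Min cut edges: (1,2)

Maximum flow: 16
Minimum cut: (1,2)
Partition: S = [0, 1], T = [2, 3, 4, 5, 6, 7, 8, 9, 10, 11, 12, 13, 14]

Max-flow min-cut theorem verified: both equal 16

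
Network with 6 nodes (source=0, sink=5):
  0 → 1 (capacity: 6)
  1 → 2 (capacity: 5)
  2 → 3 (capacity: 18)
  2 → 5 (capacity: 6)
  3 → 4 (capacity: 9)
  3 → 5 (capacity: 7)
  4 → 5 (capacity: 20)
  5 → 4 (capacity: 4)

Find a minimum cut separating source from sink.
Min cut value = 5, edges: (1,2)

Min cut value: 5
Partition: S = [0, 1], T = [2, 3, 4, 5]
Cut edges: (1,2)

By max-flow min-cut theorem, max flow = min cut = 5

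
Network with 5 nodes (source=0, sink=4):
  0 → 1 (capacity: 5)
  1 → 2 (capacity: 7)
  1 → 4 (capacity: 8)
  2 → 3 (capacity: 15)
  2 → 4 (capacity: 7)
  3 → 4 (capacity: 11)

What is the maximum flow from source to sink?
Maximum flow = 5

Max flow: 5

Flow assignment:
  0 → 1: 5/5
  1 → 4: 5/8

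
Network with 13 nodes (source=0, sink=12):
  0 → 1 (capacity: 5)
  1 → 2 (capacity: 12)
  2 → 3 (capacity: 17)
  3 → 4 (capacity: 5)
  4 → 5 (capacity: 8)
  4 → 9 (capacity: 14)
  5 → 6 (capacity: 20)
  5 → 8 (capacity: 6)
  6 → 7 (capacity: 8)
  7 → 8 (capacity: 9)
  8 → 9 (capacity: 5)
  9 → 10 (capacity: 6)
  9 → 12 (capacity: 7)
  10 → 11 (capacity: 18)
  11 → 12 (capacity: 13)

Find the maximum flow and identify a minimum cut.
Max flow = 5, Min cut edges: (3,4)

Maximum flow: 5
Minimum cut: (3,4)
Partition: S = [0, 1, 2, 3], T = [4, 5, 6, 7, 8, 9, 10, 11, 12]

Max-flow min-cut theorem verified: both equal 5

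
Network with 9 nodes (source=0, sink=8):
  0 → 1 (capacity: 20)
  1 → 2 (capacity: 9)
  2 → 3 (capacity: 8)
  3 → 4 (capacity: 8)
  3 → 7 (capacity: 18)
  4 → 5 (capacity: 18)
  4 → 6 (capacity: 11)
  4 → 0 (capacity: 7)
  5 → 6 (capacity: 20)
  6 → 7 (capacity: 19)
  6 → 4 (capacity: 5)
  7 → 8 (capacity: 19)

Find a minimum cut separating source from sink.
Min cut value = 8, edges: (2,3)

Min cut value: 8
Partition: S = [0, 1, 2], T = [3, 4, 5, 6, 7, 8]
Cut edges: (2,3)

By max-flow min-cut theorem, max flow = min cut = 8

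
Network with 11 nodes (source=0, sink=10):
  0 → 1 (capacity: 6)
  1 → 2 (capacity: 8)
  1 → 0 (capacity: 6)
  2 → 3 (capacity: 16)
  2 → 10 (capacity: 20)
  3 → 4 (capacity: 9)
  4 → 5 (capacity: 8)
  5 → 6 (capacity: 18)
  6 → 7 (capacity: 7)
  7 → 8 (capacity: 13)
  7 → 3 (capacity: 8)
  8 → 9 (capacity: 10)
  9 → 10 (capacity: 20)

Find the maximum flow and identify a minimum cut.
Max flow = 6, Min cut edges: (0,1)

Maximum flow: 6
Minimum cut: (0,1)
Partition: S = [0], T = [1, 2, 3, 4, 5, 6, 7, 8, 9, 10]

Max-flow min-cut theorem verified: both equal 6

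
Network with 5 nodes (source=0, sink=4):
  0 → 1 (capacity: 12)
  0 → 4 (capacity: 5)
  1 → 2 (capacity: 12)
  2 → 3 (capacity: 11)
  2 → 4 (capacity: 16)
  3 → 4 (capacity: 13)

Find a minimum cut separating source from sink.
Min cut value = 17, edges: (0,4), (1,2)

Min cut value: 17
Partition: S = [0, 1], T = [2, 3, 4]
Cut edges: (0,4), (1,2)

By max-flow min-cut theorem, max flow = min cut = 17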